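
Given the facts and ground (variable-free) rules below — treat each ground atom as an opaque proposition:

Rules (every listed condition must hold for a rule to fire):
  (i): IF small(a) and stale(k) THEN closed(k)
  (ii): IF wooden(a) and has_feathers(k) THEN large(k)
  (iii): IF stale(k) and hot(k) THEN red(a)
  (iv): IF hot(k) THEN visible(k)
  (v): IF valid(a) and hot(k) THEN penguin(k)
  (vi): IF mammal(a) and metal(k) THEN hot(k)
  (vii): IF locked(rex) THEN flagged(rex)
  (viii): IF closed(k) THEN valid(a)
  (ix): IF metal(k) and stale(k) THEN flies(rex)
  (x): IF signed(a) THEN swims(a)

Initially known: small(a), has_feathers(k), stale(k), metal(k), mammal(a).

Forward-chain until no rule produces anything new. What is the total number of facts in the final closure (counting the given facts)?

12

Round 1 — (i), (vi), (ix), derive closed(k), hot(k), flies(rex).
Round 2 — (iii), (iv), (viii), derive red(a), visible(k), valid(a).
Round 3 — (v), derive penguin(k).
Closure: {closed(k), flies(rex), has_feathers(k), hot(k), mammal(a), metal(k), penguin(k), red(a), small(a), stale(k), valid(a), visible(k)} — 12 facts.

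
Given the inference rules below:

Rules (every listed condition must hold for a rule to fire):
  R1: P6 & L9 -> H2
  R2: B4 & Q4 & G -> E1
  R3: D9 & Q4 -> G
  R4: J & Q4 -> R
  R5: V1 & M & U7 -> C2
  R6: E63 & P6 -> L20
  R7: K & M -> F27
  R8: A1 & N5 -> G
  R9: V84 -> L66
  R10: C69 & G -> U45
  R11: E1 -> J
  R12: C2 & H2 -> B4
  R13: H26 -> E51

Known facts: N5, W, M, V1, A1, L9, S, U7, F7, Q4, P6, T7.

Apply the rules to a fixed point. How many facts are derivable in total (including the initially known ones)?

Round 1: R1 [P6 & L9 -> H2]; R5 [V1 & M & U7 -> C2]; R8 [A1 & N5 -> G]. Adds H2, C2, G.
Round 2: R12 [C2 & H2 -> B4]. Adds B4.
Round 3: R2 [B4 & Q4 & G -> E1]. Adds E1.
Round 4: R11 [E1 -> J]. Adds J.
Round 5: R4 [J & Q4 -> R]. Adds R.
Closure: {A1, B4, C2, E1, F7, G, H2, J, L9, M, N5, P6, Q4, R, S, T7, U7, V1, W} — 19 facts.

19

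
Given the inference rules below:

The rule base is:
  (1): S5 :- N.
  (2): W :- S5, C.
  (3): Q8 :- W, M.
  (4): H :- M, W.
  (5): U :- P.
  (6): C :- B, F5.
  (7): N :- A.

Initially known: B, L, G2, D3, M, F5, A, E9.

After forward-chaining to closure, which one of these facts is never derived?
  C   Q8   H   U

U

[1] (6) [C :- B, F5.]; (7) [N :- A.]. ⇒ new: C, N.
[2] (1) [S5 :- N.]. ⇒ new: S5.
[3] (2) [W :- S5, C.]. ⇒ new: W.
[4] (3) [Q8 :- W, M.]; (4) [H :- M, W.]. ⇒ new: Q8, H.
Derived: C (round 1), Q8 (round 4), H (round 4). U never appears in any round.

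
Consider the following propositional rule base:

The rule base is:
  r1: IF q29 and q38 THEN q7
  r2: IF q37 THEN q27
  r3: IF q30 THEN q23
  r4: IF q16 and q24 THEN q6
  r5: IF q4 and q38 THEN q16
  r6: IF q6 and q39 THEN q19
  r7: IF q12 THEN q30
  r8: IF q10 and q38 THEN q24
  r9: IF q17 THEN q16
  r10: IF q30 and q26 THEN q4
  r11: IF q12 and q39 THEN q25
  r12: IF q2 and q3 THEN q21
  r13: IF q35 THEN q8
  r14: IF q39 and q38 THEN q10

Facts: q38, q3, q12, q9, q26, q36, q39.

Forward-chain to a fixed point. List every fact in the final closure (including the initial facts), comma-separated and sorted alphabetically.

q10, q12, q16, q19, q23, q24, q25, q26, q3, q30, q36, q38, q39, q4, q6, q9

Round 1 — r7, r11, r14, derive q30, q25, q10.
Round 2 — r3, r8, r10, derive q23, q24, q4.
Round 3 — r5, derive q16.
Round 4 — r4, derive q6.
Round 5 — r6, derive q19.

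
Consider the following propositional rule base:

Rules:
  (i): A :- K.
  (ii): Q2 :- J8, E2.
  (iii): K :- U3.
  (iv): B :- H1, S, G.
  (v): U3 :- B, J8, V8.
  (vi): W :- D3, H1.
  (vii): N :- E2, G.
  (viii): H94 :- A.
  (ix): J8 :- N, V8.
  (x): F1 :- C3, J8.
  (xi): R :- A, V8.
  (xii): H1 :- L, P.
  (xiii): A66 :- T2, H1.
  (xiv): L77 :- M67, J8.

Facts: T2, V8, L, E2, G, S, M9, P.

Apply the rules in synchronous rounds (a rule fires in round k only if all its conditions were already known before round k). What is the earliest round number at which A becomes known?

Round 1: (vii) [N :- E2, G.]; (xii) [H1 :- L, P.]. Adds N, H1.
Round 2: (iv) [B :- H1, S, G.]; (ix) [J8 :- N, V8.]; (xiii) [A66 :- T2, H1.]. Adds B, J8, A66.
Round 3: (ii) [Q2 :- J8, E2.]; (v) [U3 :- B, J8, V8.]. Adds Q2, U3.
Round 4: (iii) [K :- U3.]. Adds K.
Round 5: (i) [A :- K.]. Adds A.
A first appears in round 5.

5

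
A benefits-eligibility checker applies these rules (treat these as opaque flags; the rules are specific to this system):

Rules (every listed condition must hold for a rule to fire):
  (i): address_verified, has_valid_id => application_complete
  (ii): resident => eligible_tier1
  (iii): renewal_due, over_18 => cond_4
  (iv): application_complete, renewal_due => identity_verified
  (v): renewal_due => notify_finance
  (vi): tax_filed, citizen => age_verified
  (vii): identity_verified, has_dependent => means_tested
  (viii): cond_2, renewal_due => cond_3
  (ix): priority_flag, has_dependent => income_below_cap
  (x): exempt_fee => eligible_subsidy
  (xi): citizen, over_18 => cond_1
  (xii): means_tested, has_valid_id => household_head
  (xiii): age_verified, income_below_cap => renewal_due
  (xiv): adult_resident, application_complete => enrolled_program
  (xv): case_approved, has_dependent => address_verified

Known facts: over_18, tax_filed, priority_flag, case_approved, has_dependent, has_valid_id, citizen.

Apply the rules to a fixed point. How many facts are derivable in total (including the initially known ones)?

18

[1] (vi) [tax_filed, citizen => age_verified]; (ix) [priority_flag, has_dependent => income_below_cap]; (xi) [citizen, over_18 => cond_1]; (xv) [case_approved, has_dependent => address_verified]. ⇒ new: age_verified, income_below_cap, cond_1, address_verified.
[2] (i) [address_verified, has_valid_id => application_complete]; (xiii) [age_verified, income_below_cap => renewal_due]. ⇒ new: application_complete, renewal_due.
[3] (iii) [renewal_due, over_18 => cond_4]; (iv) [application_complete, renewal_due => identity_verified]; (v) [renewal_due => notify_finance]. ⇒ new: cond_4, identity_verified, notify_finance.
[4] (vii) [identity_verified, has_dependent => means_tested]. ⇒ new: means_tested.
[5] (xii) [means_tested, has_valid_id => household_head]. ⇒ new: household_head.
Closure: {address_verified, age_verified, application_complete, case_approved, citizen, cond_1, cond_4, has_dependent, has_valid_id, household_head, identity_verified, income_below_cap, means_tested, notify_finance, over_18, priority_flag, renewal_due, tax_filed} — 18 facts.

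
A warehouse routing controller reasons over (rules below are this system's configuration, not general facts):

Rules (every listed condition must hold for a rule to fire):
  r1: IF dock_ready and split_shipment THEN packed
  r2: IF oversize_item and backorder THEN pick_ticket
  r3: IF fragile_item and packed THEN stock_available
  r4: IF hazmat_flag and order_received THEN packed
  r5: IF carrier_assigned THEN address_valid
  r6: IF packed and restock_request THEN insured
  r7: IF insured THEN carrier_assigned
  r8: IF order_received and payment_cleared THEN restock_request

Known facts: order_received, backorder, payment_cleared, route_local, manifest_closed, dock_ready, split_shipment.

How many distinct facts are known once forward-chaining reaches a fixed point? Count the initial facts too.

Round 1 fires r1, r8, giving packed, restock_request.
Round 2 fires r6, giving insured.
Round 3 fires r7, giving carrier_assigned.
Round 4 fires r5, giving address_valid.
Closure: {address_valid, backorder, carrier_assigned, dock_ready, insured, manifest_closed, order_received, packed, payment_cleared, restock_request, route_local, split_shipment} — 12 facts.

12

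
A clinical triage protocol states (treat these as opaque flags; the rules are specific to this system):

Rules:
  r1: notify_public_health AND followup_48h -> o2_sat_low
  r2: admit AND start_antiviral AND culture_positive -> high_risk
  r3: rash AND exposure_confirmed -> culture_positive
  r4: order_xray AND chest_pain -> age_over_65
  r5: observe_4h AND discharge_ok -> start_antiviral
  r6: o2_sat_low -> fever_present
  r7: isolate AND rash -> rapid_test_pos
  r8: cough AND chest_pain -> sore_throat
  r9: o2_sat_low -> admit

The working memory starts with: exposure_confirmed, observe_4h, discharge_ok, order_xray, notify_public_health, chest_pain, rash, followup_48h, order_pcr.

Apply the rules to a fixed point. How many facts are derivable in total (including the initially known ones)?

Round 1: r1 [notify_public_health AND followup_48h -> o2_sat_low]; r3 [rash AND exposure_confirmed -> culture_positive]; r4 [order_xray AND chest_pain -> age_over_65]; r5 [observe_4h AND discharge_ok -> start_antiviral]. Adds o2_sat_low, culture_positive, age_over_65, start_antiviral.
Round 2: r6 [o2_sat_low -> fever_present]; r9 [o2_sat_low -> admit]. Adds fever_present, admit.
Round 3: r2 [admit AND start_antiviral AND culture_positive -> high_risk]. Adds high_risk.
Closure: {admit, age_over_65, chest_pain, culture_positive, discharge_ok, exposure_confirmed, fever_present, followup_48h, high_risk, notify_public_health, o2_sat_low, observe_4h, order_pcr, order_xray, rash, start_antiviral} — 16 facts.

16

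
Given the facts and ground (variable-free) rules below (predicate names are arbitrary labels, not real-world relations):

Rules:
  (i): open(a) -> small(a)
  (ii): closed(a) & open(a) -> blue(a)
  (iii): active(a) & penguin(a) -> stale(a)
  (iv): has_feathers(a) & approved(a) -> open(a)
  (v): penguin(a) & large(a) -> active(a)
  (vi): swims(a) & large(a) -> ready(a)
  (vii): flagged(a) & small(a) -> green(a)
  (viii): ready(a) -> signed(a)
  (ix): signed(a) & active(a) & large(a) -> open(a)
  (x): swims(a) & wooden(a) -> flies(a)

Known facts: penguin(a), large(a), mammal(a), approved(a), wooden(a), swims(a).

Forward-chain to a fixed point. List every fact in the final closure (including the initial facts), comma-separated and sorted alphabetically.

active(a), approved(a), flies(a), large(a), mammal(a), open(a), penguin(a), ready(a), signed(a), small(a), stale(a), swims(a), wooden(a)

Round 1: (v) [penguin(a) & large(a) -> active(a)]; (vi) [swims(a) & large(a) -> ready(a)]; (x) [swims(a) & wooden(a) -> flies(a)]. New: active(a), ready(a), flies(a).
Round 2: (iii) [active(a) & penguin(a) -> stale(a)]; (viii) [ready(a) -> signed(a)]. New: stale(a), signed(a).
Round 3: (ix) [signed(a) & active(a) & large(a) -> open(a)]. New: open(a).
Round 4: (i) [open(a) -> small(a)]. New: small(a).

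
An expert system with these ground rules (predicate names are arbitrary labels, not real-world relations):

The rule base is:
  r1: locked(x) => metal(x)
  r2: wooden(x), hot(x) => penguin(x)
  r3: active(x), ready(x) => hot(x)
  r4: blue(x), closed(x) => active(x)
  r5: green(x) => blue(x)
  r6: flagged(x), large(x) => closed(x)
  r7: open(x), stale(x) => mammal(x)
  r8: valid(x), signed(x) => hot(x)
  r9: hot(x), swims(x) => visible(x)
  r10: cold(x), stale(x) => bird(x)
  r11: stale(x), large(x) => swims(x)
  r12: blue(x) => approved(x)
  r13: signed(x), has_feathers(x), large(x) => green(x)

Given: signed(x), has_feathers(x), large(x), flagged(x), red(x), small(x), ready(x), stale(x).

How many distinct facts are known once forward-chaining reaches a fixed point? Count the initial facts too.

16

Round 1 — r6, r11, r13, derive closed(x), swims(x), green(x).
Round 2 — r5, derive blue(x).
Round 3 — r4, r12, derive active(x), approved(x).
Round 4 — r3, derive hot(x).
Round 5 — r9, derive visible(x).
Closure: {active(x), approved(x), blue(x), closed(x), flagged(x), green(x), has_feathers(x), hot(x), large(x), ready(x), red(x), signed(x), small(x), stale(x), swims(x), visible(x)} — 16 facts.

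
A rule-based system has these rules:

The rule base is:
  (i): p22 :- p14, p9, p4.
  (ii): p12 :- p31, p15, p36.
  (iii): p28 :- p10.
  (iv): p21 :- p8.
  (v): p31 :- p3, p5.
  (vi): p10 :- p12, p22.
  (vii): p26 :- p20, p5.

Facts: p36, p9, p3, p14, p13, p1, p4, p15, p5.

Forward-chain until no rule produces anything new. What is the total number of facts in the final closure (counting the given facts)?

14

[1] (i) [p22 :- p14, p9, p4.]; (v) [p31 :- p3, p5.]. ⇒ new: p22, p31.
[2] (ii) [p12 :- p31, p15, p36.]. ⇒ new: p12.
[3] (vi) [p10 :- p12, p22.]. ⇒ new: p10.
[4] (iii) [p28 :- p10.]. ⇒ new: p28.
Closure: {p1, p10, p12, p13, p14, p15, p22, p28, p3, p31, p36, p4, p5, p9} — 14 facts.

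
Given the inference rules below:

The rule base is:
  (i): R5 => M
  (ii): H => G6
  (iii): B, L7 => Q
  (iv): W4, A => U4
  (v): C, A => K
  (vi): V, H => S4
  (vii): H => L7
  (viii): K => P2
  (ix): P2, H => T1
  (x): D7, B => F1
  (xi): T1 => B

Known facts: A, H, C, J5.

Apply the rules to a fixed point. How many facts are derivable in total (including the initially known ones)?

Round 1 fires (ii), (v), (vii), giving G6, K, L7.
Round 2 fires (viii), giving P2.
Round 3 fires (ix), giving T1.
Round 4 fires (xi), giving B.
Round 5 fires (iii), giving Q.
Closure: {A, B, C, G6, H, J5, K, L7, P2, Q, T1} — 11 facts.

11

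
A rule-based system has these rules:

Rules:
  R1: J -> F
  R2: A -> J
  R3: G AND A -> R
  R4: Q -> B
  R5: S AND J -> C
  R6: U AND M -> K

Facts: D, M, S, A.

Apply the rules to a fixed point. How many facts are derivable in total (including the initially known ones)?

[1] R2 [A -> J]. ⇒ new: J.
[2] R1 [J -> F]; R5 [S AND J -> C]. ⇒ new: F, C.
Closure: {A, C, D, F, J, M, S} — 7 facts.

7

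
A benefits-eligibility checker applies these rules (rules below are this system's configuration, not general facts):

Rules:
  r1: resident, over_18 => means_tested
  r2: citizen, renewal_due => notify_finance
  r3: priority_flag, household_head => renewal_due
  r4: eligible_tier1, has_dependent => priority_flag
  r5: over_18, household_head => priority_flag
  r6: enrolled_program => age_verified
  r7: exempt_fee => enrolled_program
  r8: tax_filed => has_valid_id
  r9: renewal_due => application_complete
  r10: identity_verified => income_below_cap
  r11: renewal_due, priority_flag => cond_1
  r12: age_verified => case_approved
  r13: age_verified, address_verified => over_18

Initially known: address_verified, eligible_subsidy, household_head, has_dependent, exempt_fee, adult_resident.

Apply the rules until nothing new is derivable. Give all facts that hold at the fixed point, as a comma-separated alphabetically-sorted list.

[1] r7 [exempt_fee => enrolled_program]. ⇒ new: enrolled_program.
[2] r6 [enrolled_program => age_verified]. ⇒ new: age_verified.
[3] r12 [age_verified => case_approved]; r13 [age_verified, address_verified => over_18]. ⇒ new: case_approved, over_18.
[4] r5 [over_18, household_head => priority_flag]. ⇒ new: priority_flag.
[5] r3 [priority_flag, household_head => renewal_due]. ⇒ new: renewal_due.
[6] r9 [renewal_due => application_complete]; r11 [renewal_due, priority_flag => cond_1]. ⇒ new: application_complete, cond_1.

address_verified, adult_resident, age_verified, application_complete, case_approved, cond_1, eligible_subsidy, enrolled_program, exempt_fee, has_dependent, household_head, over_18, priority_flag, renewal_due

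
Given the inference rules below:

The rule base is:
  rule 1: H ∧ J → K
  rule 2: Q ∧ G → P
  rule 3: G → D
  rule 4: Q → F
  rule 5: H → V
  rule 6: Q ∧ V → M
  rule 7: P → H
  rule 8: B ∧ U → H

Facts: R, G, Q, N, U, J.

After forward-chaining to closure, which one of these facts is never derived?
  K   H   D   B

Round 1 fires rule 2, rule 3, rule 4, giving P, D, F.
Round 2 fires rule 7, giving H.
Round 3 fires rule 1, rule 5, giving K, V.
Round 4 fires rule 6, giving M.
Derived: H (round 2), D (round 1), K (round 3). B never appears in any round.

B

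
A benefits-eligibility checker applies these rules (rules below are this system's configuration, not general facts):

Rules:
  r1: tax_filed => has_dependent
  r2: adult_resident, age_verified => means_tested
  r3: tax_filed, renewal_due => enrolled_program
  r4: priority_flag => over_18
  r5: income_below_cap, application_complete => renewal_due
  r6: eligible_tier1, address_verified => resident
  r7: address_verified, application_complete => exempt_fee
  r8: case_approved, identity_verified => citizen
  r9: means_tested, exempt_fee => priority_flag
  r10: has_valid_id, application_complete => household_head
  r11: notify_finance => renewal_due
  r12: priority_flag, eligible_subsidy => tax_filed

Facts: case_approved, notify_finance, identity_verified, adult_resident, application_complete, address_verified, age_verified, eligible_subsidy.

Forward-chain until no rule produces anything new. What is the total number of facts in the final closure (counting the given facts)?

17

[1] r2 [adult_resident, age_verified => means_tested]; r7 [address_verified, application_complete => exempt_fee]; r8 [case_approved, identity_verified => citizen]; r11 [notify_finance => renewal_due]. ⇒ new: means_tested, exempt_fee, citizen, renewal_due.
[2] r9 [means_tested, exempt_fee => priority_flag]. ⇒ new: priority_flag.
[3] r4 [priority_flag => over_18]; r12 [priority_flag, eligible_subsidy => tax_filed]. ⇒ new: over_18, tax_filed.
[4] r1 [tax_filed => has_dependent]; r3 [tax_filed, renewal_due => enrolled_program]. ⇒ new: has_dependent, enrolled_program.
Closure: {address_verified, adult_resident, age_verified, application_complete, case_approved, citizen, eligible_subsidy, enrolled_program, exempt_fee, has_dependent, identity_verified, means_tested, notify_finance, over_18, priority_flag, renewal_due, tax_filed} — 17 facts.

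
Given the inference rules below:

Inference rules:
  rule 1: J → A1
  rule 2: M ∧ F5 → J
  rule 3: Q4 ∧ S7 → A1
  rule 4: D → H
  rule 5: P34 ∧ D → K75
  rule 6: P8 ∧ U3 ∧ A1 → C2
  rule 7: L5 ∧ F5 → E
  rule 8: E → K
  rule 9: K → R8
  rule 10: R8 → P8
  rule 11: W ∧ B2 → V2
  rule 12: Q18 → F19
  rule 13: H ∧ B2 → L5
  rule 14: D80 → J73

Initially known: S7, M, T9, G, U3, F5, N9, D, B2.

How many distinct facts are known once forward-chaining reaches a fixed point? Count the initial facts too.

Round 1 fires rule 2, rule 4, giving J, H.
Round 2 fires rule 1, rule 13, giving A1, L5.
Round 3 fires rule 7, giving E.
Round 4 fires rule 8, giving K.
Round 5 fires rule 9, giving R8.
Round 6 fires rule 10, giving P8.
Round 7 fires rule 6, giving C2.
Closure: {A1, B2, C2, D, E, F5, G, H, J, K, L5, M, N9, P8, R8, S7, T9, U3} — 18 facts.

18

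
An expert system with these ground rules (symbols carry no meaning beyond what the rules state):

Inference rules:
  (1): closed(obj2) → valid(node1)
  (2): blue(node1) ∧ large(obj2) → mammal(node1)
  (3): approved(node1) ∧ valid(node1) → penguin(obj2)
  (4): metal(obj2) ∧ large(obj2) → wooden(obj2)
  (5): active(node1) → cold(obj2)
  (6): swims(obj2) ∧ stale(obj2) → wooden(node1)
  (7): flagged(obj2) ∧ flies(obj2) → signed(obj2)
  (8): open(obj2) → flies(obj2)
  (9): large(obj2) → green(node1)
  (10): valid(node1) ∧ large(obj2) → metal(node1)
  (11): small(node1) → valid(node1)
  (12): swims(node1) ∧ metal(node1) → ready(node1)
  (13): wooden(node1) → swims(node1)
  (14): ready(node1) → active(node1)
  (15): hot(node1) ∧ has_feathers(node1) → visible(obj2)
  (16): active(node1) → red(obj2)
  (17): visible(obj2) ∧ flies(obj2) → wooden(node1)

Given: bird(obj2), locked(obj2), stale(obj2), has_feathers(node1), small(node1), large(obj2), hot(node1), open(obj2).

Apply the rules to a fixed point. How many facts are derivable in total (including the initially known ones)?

19

Round 1: (8) [open(obj2) → flies(obj2)]; (9) [large(obj2) → green(node1)]; (11) [small(node1) → valid(node1)]; (15) [hot(node1) ∧ has_feathers(node1) → visible(obj2)]. New: flies(obj2), green(node1), valid(node1), visible(obj2).
Round 2: (10) [valid(node1) ∧ large(obj2) → metal(node1)]; (17) [visible(obj2) ∧ flies(obj2) → wooden(node1)]. New: metal(node1), wooden(node1).
Round 3: (13) [wooden(node1) → swims(node1)]. New: swims(node1).
Round 4: (12) [swims(node1) ∧ metal(node1) → ready(node1)]. New: ready(node1).
Round 5: (14) [ready(node1) → active(node1)]. New: active(node1).
Round 6: (5) [active(node1) → cold(obj2)]; (16) [active(node1) → red(obj2)]. New: cold(obj2), red(obj2).
Closure: {active(node1), bird(obj2), cold(obj2), flies(obj2), green(node1), has_feathers(node1), hot(node1), large(obj2), locked(obj2), metal(node1), open(obj2), ready(node1), red(obj2), small(node1), stale(obj2), swims(node1), valid(node1), visible(obj2), wooden(node1)} — 19 facts.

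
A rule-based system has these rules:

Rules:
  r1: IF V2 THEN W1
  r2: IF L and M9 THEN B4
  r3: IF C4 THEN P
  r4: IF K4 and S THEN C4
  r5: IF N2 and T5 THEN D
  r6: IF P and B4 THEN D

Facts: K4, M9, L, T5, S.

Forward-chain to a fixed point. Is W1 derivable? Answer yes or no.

Round 1: r2 [IF L and M9 THEN B4]; r4 [IF K4 and S THEN C4]. New: B4, C4.
Round 2: r3 [IF C4 THEN P]. New: P.
Round 3: r6 [IF P and B4 THEN D]. New: D.
Fixed point reached. W1 is concluded only by r1; r1 needs V2 (never derived).

no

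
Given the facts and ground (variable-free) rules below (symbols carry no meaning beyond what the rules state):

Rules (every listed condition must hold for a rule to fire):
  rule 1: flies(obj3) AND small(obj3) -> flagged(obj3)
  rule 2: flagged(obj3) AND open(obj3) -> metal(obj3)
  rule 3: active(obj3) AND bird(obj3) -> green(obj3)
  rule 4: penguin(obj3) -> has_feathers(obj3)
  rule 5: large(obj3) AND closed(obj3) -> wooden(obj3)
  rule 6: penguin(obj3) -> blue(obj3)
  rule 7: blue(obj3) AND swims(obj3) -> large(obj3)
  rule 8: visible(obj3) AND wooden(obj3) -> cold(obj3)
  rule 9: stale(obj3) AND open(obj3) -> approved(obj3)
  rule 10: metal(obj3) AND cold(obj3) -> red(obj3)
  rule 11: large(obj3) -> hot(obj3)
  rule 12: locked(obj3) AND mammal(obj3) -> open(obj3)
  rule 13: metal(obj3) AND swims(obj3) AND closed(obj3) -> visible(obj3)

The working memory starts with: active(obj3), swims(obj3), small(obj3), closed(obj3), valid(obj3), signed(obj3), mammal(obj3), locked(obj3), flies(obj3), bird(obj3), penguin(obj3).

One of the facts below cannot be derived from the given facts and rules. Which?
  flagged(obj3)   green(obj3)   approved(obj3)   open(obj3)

approved(obj3)

[1] rule 1 [flies(obj3) AND small(obj3) -> flagged(obj3)]; rule 3 [active(obj3) AND bird(obj3) -> green(obj3)]; rule 4 [penguin(obj3) -> has_feathers(obj3)]; rule 6 [penguin(obj3) -> blue(obj3)]; rule 12 [locked(obj3) AND mammal(obj3) -> open(obj3)]. ⇒ new: flagged(obj3), green(obj3), has_feathers(obj3), blue(obj3), open(obj3).
[2] rule 2 [flagged(obj3) AND open(obj3) -> metal(obj3)]; rule 7 [blue(obj3) AND swims(obj3) -> large(obj3)]. ⇒ new: metal(obj3), large(obj3).
[3] rule 5 [large(obj3) AND closed(obj3) -> wooden(obj3)]; rule 11 [large(obj3) -> hot(obj3)]; rule 13 [metal(obj3) AND swims(obj3) AND closed(obj3) -> visible(obj3)]. ⇒ new: wooden(obj3), hot(obj3), visible(obj3).
[4] rule 8 [visible(obj3) AND wooden(obj3) -> cold(obj3)]. ⇒ new: cold(obj3).
[5] rule 10 [metal(obj3) AND cold(obj3) -> red(obj3)]. ⇒ new: red(obj3).
Derived: open(obj3) (round 1), green(obj3) (round 1), flagged(obj3) (round 1). approved(obj3) never appears in any round.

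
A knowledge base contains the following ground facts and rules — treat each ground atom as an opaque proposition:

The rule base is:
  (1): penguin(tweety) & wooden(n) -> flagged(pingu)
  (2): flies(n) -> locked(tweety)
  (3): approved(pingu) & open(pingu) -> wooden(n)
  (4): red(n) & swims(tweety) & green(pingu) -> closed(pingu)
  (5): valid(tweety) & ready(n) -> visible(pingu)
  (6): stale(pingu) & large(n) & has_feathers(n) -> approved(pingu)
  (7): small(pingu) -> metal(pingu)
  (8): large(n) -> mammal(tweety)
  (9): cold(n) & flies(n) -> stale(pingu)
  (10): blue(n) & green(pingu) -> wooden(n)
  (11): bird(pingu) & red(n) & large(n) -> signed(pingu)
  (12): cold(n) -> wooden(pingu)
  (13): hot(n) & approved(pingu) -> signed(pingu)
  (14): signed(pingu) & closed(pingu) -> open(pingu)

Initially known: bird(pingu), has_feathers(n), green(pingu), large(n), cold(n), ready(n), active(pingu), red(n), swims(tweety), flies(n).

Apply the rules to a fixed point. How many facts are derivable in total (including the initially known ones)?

Round 1: (2) [flies(n) -> locked(tweety)]; (4) [red(n) & swims(tweety) & green(pingu) -> closed(pingu)]; (8) [large(n) -> mammal(tweety)]; (9) [cold(n) & flies(n) -> stale(pingu)]; (11) [bird(pingu) & red(n) & large(n) -> signed(pingu)]; (12) [cold(n) -> wooden(pingu)]. Adds locked(tweety), closed(pingu), mammal(tweety), stale(pingu), signed(pingu), wooden(pingu).
Round 2: (6) [stale(pingu) & large(n) & has_feathers(n) -> approved(pingu)]; (14) [signed(pingu) & closed(pingu) -> open(pingu)]. Adds approved(pingu), open(pingu).
Round 3: (3) [approved(pingu) & open(pingu) -> wooden(n)]. Adds wooden(n).
Closure: {active(pingu), approved(pingu), bird(pingu), closed(pingu), cold(n), flies(n), green(pingu), has_feathers(n), large(n), locked(tweety), mammal(tweety), open(pingu), ready(n), red(n), signed(pingu), stale(pingu), swims(tweety), wooden(n), wooden(pingu)} — 19 facts.

19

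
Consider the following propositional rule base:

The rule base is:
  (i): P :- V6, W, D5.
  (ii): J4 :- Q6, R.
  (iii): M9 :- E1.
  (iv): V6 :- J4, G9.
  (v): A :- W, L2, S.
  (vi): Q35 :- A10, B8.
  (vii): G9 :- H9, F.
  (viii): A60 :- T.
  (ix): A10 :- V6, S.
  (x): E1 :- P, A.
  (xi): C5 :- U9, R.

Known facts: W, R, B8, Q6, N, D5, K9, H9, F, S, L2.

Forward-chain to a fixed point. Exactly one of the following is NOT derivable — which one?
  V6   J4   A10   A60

Round 1: (ii) [J4 :- Q6, R.]; (v) [A :- W, L2, S.]; (vii) [G9 :- H9, F.]. Adds J4, A, G9.
Round 2: (iv) [V6 :- J4, G9.]. Adds V6.
Round 3: (i) [P :- V6, W, D5.]; (ix) [A10 :- V6, S.]. Adds P, A10.
Round 4: (vi) [Q35 :- A10, B8.]; (x) [E1 :- P, A.]. Adds Q35, E1.
Round 5: (iii) [M9 :- E1.]. Adds M9.
Derived: V6 (round 2), J4 (round 1), A10 (round 3). A60 never appears in any round.

A60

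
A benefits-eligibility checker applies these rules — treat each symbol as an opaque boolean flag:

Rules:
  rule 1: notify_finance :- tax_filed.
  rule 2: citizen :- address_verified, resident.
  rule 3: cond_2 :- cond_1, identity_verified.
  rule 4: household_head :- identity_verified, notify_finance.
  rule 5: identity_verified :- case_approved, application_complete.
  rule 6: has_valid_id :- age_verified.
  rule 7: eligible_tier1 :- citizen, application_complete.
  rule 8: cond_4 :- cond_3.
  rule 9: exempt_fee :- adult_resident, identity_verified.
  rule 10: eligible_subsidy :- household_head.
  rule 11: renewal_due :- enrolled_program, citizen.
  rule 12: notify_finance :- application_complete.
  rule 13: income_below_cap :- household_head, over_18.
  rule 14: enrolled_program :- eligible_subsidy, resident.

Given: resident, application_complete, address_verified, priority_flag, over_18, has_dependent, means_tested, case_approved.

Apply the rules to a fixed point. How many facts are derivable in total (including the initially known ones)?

17

Round 1: rule 2 [citizen :- address_verified, resident.]; rule 5 [identity_verified :- case_approved, application_complete.]; rule 12 [notify_finance :- application_complete.]. Adds citizen, identity_verified, notify_finance.
Round 2: rule 4 [household_head :- identity_verified, notify_finance.]; rule 7 [eligible_tier1 :- citizen, application_complete.]. Adds household_head, eligible_tier1.
Round 3: rule 10 [eligible_subsidy :- household_head.]; rule 13 [income_below_cap :- household_head, over_18.]. Adds eligible_subsidy, income_below_cap.
Round 4: rule 14 [enrolled_program :- eligible_subsidy, resident.]. Adds enrolled_program.
Round 5: rule 11 [renewal_due :- enrolled_program, citizen.]. Adds renewal_due.
Closure: {address_verified, application_complete, case_approved, citizen, eligible_subsidy, eligible_tier1, enrolled_program, has_dependent, household_head, identity_verified, income_below_cap, means_tested, notify_finance, over_18, priority_flag, renewal_due, resident} — 17 facts.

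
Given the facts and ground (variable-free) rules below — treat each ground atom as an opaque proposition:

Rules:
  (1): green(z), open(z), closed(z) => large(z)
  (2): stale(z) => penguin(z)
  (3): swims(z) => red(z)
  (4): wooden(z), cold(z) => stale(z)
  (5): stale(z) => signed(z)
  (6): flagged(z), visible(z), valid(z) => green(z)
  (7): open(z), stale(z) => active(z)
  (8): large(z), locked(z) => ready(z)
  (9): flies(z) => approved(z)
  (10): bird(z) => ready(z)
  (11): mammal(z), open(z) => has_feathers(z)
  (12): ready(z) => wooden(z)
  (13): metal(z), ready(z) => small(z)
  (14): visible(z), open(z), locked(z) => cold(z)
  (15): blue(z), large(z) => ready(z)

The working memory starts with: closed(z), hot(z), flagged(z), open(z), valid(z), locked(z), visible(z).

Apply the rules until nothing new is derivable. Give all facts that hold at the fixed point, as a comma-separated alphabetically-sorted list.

Round 1: (6) [flagged(z), visible(z), valid(z) => green(z)]; (14) [visible(z), open(z), locked(z) => cold(z)]. Adds green(z), cold(z).
Round 2: (1) [green(z), open(z), closed(z) => large(z)]. Adds large(z).
Round 3: (8) [large(z), locked(z) => ready(z)]. Adds ready(z).
Round 4: (12) [ready(z) => wooden(z)]. Adds wooden(z).
Round 5: (4) [wooden(z), cold(z) => stale(z)]. Adds stale(z).
Round 6: (2) [stale(z) => penguin(z)]; (5) [stale(z) => signed(z)]; (7) [open(z), stale(z) => active(z)]. Adds penguin(z), signed(z), active(z).

active(z), closed(z), cold(z), flagged(z), green(z), hot(z), large(z), locked(z), open(z), penguin(z), ready(z), signed(z), stale(z), valid(z), visible(z), wooden(z)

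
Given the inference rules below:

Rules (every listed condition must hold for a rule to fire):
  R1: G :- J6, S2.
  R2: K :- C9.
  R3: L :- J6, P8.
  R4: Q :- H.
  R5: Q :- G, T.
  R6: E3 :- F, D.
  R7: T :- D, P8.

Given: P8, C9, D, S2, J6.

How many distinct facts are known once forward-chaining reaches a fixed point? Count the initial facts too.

10

Round 1 fires R1, R2, R3, R7, giving G, K, L, T.
Round 2 fires R5, giving Q.
Closure: {C9, D, G, J6, K, L, P8, Q, S2, T} — 10 facts.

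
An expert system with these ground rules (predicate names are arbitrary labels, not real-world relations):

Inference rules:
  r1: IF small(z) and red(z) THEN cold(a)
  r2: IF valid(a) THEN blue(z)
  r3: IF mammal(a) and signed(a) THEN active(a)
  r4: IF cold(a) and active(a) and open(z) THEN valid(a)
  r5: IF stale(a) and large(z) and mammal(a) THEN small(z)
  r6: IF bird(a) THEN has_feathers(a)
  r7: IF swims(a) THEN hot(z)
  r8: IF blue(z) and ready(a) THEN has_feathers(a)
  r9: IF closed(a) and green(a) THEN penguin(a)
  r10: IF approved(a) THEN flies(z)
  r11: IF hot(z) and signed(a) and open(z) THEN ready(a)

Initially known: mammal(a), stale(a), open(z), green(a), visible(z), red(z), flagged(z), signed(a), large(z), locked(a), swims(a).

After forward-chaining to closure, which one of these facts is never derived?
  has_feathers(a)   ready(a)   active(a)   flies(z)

Round 1 fires r3, r5, r7, giving active(a), small(z), hot(z).
Round 2 fires r1, r11, giving cold(a), ready(a).
Round 3 fires r4, giving valid(a).
Round 4 fires r2, giving blue(z).
Round 5 fires r8, giving has_feathers(a).
Derived: active(a) (round 1), ready(a) (round 2), has_feathers(a) (round 5). flies(z) never appears in any round.

flies(z)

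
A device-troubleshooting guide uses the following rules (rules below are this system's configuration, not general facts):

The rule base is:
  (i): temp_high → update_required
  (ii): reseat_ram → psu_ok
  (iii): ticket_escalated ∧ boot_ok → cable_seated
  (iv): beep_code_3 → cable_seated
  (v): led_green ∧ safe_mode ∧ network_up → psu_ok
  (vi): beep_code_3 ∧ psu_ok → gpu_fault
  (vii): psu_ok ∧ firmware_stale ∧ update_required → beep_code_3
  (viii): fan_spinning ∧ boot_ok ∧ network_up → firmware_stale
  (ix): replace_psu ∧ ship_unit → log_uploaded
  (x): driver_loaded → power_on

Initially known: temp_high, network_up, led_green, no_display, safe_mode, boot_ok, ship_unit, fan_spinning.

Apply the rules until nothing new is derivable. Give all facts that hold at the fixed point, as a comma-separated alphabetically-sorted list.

beep_code_3, boot_ok, cable_seated, fan_spinning, firmware_stale, gpu_fault, led_green, network_up, no_display, psu_ok, safe_mode, ship_unit, temp_high, update_required

Round 1: (i) [temp_high → update_required]; (v) [led_green ∧ safe_mode ∧ network_up → psu_ok]; (viii) [fan_spinning ∧ boot_ok ∧ network_up → firmware_stale]. New: update_required, psu_ok, firmware_stale.
Round 2: (vii) [psu_ok ∧ firmware_stale ∧ update_required → beep_code_3]. New: beep_code_3.
Round 3: (iv) [beep_code_3 → cable_seated]; (vi) [beep_code_3 ∧ psu_ok → gpu_fault]. New: cable_seated, gpu_fault.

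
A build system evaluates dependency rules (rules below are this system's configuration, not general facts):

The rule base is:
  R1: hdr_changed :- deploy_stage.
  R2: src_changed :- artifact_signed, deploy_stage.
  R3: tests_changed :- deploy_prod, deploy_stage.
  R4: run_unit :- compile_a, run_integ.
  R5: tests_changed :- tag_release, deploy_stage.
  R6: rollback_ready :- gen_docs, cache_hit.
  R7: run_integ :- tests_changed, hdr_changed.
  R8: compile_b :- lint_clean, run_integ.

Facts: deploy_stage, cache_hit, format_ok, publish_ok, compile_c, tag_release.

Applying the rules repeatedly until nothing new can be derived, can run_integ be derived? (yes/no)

yes

Round 1 — R1, R5, derive hdr_changed, tests_changed.
Round 2 — R7, derive run_integ.
run_integ appears in round 2, so it is derivable.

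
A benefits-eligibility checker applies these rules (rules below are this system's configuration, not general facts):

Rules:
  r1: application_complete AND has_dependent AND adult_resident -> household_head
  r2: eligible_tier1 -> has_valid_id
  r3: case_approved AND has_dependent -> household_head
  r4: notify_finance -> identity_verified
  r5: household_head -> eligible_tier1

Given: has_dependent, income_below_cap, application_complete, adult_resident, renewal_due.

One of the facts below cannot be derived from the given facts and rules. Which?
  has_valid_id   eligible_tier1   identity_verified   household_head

[1] r1 [application_complete AND has_dependent AND adult_resident -> household_head]. ⇒ new: household_head.
[2] r5 [household_head -> eligible_tier1]. ⇒ new: eligible_tier1.
[3] r2 [eligible_tier1 -> has_valid_id]. ⇒ new: has_valid_id.
Derived: household_head (round 1), eligible_tier1 (round 2), has_valid_id (round 3). identity_verified never appears in any round.

identity_verified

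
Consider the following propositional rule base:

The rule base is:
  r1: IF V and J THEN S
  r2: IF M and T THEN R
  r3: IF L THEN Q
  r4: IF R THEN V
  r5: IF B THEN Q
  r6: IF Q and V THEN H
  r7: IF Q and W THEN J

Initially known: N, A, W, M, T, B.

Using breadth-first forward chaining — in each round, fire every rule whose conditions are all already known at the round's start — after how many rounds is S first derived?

Round 1: r2 [IF M and T THEN R]; r5 [IF B THEN Q]. Adds R, Q.
Round 2: r4 [IF R THEN V]; r7 [IF Q and W THEN J]. Adds V, J.
Round 3: r1 [IF V and J THEN S]; r6 [IF Q and V THEN H]. Adds S, H.
S first appears in round 3.

3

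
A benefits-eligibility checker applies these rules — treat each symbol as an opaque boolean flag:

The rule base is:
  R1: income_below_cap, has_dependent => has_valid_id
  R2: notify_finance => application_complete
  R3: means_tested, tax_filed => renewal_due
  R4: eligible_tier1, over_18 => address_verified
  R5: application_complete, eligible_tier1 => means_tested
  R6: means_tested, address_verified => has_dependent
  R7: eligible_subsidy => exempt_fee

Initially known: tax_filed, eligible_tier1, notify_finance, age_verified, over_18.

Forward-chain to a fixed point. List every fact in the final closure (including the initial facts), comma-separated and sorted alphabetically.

address_verified, age_verified, application_complete, eligible_tier1, has_dependent, means_tested, notify_finance, over_18, renewal_due, tax_filed

[1] R2 [notify_finance => application_complete]; R4 [eligible_tier1, over_18 => address_verified]. ⇒ new: application_complete, address_verified.
[2] R5 [application_complete, eligible_tier1 => means_tested]. ⇒ new: means_tested.
[3] R3 [means_tested, tax_filed => renewal_due]; R6 [means_tested, address_verified => has_dependent]. ⇒ new: renewal_due, has_dependent.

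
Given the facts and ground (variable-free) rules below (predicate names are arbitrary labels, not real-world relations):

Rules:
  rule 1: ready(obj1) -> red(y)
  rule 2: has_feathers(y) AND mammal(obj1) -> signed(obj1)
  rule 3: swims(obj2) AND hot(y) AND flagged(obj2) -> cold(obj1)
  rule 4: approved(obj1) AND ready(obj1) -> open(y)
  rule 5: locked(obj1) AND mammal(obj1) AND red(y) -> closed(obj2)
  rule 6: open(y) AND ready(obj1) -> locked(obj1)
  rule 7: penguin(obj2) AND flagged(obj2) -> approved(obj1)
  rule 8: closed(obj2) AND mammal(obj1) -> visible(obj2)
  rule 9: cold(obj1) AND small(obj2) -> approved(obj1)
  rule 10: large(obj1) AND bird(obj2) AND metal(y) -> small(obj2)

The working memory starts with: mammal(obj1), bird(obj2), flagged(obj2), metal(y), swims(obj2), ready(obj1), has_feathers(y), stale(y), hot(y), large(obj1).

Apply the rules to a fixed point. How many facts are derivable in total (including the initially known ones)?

19

Round 1 — rule 1, rule 2, rule 3, rule 10, derive red(y), signed(obj1), cold(obj1), small(obj2).
Round 2 — rule 9, derive approved(obj1).
Round 3 — rule 4, derive open(y).
Round 4 — rule 6, derive locked(obj1).
Round 5 — rule 5, derive closed(obj2).
Round 6 — rule 8, derive visible(obj2).
Closure: {approved(obj1), bird(obj2), closed(obj2), cold(obj1), flagged(obj2), has_feathers(y), hot(y), large(obj1), locked(obj1), mammal(obj1), metal(y), open(y), ready(obj1), red(y), signed(obj1), small(obj2), stale(y), swims(obj2), visible(obj2)} — 19 facts.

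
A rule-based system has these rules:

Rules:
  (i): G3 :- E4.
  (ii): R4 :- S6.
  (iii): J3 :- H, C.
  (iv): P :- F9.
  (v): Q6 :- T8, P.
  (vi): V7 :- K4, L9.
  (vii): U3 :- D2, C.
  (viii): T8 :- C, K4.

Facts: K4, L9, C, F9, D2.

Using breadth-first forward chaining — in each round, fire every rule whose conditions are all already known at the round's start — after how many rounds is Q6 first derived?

[1] (iv) [P :- F9.]; (vi) [V7 :- K4, L9.]; (vii) [U3 :- D2, C.]; (viii) [T8 :- C, K4.]. ⇒ new: P, V7, U3, T8.
[2] (v) [Q6 :- T8, P.]. ⇒ new: Q6.
Q6 first appears in round 2.

2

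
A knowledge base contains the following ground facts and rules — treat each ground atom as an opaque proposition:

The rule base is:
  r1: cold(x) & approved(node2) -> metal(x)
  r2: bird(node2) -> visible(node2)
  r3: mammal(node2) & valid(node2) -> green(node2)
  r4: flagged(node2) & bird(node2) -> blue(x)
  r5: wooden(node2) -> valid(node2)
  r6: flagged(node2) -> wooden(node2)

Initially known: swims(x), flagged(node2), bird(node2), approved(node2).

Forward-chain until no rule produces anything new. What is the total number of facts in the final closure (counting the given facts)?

8

[1] r2 [bird(node2) -> visible(node2)]; r4 [flagged(node2) & bird(node2) -> blue(x)]; r6 [flagged(node2) -> wooden(node2)]. ⇒ new: visible(node2), blue(x), wooden(node2).
[2] r5 [wooden(node2) -> valid(node2)]. ⇒ new: valid(node2).
Closure: {approved(node2), bird(node2), blue(x), flagged(node2), swims(x), valid(node2), visible(node2), wooden(node2)} — 8 facts.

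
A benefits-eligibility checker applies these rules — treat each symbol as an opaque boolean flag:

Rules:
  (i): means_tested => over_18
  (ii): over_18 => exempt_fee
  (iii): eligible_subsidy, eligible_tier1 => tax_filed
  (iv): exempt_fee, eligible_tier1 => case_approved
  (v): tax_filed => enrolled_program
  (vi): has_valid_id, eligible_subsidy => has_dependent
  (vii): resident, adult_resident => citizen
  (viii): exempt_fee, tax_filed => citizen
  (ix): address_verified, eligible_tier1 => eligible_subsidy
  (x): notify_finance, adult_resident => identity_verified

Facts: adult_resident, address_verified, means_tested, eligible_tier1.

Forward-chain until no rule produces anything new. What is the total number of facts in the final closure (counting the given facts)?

11

Round 1: (i) [means_tested => over_18]; (ix) [address_verified, eligible_tier1 => eligible_subsidy]. New: over_18, eligible_subsidy.
Round 2: (ii) [over_18 => exempt_fee]; (iii) [eligible_subsidy, eligible_tier1 => tax_filed]. New: exempt_fee, tax_filed.
Round 3: (iv) [exempt_fee, eligible_tier1 => case_approved]; (v) [tax_filed => enrolled_program]; (viii) [exempt_fee, tax_filed => citizen]. New: case_approved, enrolled_program, citizen.
Closure: {address_verified, adult_resident, case_approved, citizen, eligible_subsidy, eligible_tier1, enrolled_program, exempt_fee, means_tested, over_18, tax_filed} — 11 facts.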